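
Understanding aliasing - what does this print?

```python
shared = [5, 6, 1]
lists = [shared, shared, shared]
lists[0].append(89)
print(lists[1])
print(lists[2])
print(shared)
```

Key concept: list of same reference.
Step by step:
`shared = [5, 6, 1]` → shared = [5, 6, 1]
`lists = [shared, shared, shared]` → lists = [[5, 6, 1], [5, 6, 1], [5, 6, 1]]
`lists[0].append(89)` → shared = [5, 6, 1, 89]; lists = [[5, 6, 1, 89], [5, 6, 1, 89], [5, 6, 1, 89]]
`print(lists[1])` → prints [5, 6, 1, 89]
`print(lists[2])` → prints [5, 6, 1, 89]
`print(shared)` → prints [5, 6, 1, 89]

Answer:
[5, 6, 1, 89]
[5, 6, 1, 89]
[5, 6, 1, 89]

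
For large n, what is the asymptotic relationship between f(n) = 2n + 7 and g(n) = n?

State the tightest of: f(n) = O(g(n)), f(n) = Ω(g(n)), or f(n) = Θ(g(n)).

2n + 7 vs n: f(n) = Θ(g(n)) — they are asymptotically equivalent (constant factors don't affect Θ).

Answer: f(n) = Θ(g(n)) — they are asymptotically equivalent (constant factors don't affect Θ).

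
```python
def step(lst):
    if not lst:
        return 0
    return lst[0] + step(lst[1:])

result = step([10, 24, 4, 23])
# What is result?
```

10 + 24 + 4 + 23 + 0 = 61

Answer: 61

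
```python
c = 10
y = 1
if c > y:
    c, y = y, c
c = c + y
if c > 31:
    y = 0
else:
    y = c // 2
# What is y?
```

Trace:
`c = 10` → c = 10
`y = 1` → y = 1
`if c > y: ...` → c > y is True → c = 1; y = 10
`c = c + y` → c = 11
`if c > 31: ...` → c > 31 is False, take else branch → y = 5
So y = 5

Answer: 5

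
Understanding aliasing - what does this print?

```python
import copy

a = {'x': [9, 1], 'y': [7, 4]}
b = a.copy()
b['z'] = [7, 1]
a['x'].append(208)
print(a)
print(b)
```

Key concept: shallow copy of dict with mutable values.
Step by step:
`a = {'x': [9, 1], 'y': [7, 4]}` → a = {'x': [9, 1], 'y': [7, 4]}
`b = a.copy()` → b = {'x': [9, 1], 'y': [7, 4]}
`b['z'] = [7, 1]` → b = {'x': [9, 1], 'y': [7, 4], 'z': [7, 1]}
`a['x'].append(208)` → a = {'x': [9, 1, 208], 'y': [7, 4]}; b = {'x': [9, 1, 208], 'y': [7, 4], 'z': [7, 1]}
`print(a)` → prints {'x': [9, 1, 208], 'y': [7, 4]}
`print(b)` → prints {'x': [9, 1, 208], 'y': [7, 4], 'z': [7, 1]}

Answer:
{'x': [9, 1, 208], 'y': [7, 4]}
{'x': [9, 1, 208], 'y': [7, 4], 'z': [7, 1]}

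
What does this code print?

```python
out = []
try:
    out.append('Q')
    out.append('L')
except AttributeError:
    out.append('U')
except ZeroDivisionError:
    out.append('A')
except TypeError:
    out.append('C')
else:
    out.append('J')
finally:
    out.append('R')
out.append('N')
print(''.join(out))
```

Execution trace: 'Q' (try body) → 'L' (try body, no exception) → 'J' (else) → 'R' (finally) → 'N' (after the try/except). Output: QLJRN

Answer: QLJRN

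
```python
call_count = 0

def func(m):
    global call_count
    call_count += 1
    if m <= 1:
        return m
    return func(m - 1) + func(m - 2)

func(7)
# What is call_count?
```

Calls(m) = 1 + Calls(m-1) + Calls(m-2); Calls(0)=Calls(1)=1. For m=7 this gives 41.

Answer: 41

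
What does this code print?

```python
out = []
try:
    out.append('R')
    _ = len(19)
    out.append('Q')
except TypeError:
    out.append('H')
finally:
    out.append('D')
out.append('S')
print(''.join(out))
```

Execution trace: 'R' (try body) → 'H' (except TypeError) → 'D' (finally) → 'S' (after the try/except). Output: RHDS

Answer: RHDS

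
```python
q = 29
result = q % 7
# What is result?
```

Trace:
`q = 29` → q = 29
`result = q % 7` → result = 1
So result = 1

Answer: 1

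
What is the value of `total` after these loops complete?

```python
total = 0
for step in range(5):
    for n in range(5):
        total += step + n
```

Sum of all step+n for step,n in 5x5
`total` takes the values: 0 → 1 → 3 → 6 → 10 → 11 → 13 → 16 → 20 → 25 → 27 → 30 → 34 → 39 → 45 → 48 → 52 → 57 → 63 → 70 → 74 → 79 → 85 → 92 → 100

Answer: 100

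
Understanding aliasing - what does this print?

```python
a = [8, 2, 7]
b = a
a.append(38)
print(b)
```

Key concept: basic list aliasing.
Step by step:
`a = [8, 2, 7]` → a = [8, 2, 7]
`b = a` → b = [8, 2, 7] (same object as a)
`a.append(38)` → a = [8, 2, 7, 38] (same object as b); b = [8, 2, 7, 38] (same object as a)
`print(b)` → prints [8, 2, 7, 38]

Answer: [8, 2, 7, 38]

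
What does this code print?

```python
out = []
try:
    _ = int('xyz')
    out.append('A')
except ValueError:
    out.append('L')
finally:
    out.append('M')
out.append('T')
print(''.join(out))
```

Execution trace: 'L' (except ValueError) → 'M' (finally) → 'T' (after the try/except). Output: LMT

Answer: LMT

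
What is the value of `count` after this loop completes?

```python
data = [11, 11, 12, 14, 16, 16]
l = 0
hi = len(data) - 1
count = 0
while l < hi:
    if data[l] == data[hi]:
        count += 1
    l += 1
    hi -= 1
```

Count matching pairs from ends
`count` takes the values: 0

Answer: 0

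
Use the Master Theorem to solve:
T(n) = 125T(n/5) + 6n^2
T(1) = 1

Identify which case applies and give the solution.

a=125, b=5, f(n)=6n^2. log_5(125) = 3. Since c=2 < 3, Case 1 applies: T(n) = Θ(n^log_b(a)) = O(n^3).

Answer: O(n^3) - Case 1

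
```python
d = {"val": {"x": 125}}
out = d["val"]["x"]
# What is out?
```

Trace:
`d = {"val": {"x": 125}}` → d = {'val': {'x': 125}}
`out = d["val"]["x"]` → out = 125
So out = 125

Answer: 125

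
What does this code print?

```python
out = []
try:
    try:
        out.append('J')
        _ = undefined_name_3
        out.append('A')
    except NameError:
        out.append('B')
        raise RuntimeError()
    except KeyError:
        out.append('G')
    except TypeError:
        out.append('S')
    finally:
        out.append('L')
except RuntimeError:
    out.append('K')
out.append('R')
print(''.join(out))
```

Execution trace: 'J' (inner try body) → 'B' (inner except NameError) → 'L' (inner finally) → 'K' (outer except RuntimeError) → 'R' (after the try/except). Output: JBLKR

Answer: JBLKR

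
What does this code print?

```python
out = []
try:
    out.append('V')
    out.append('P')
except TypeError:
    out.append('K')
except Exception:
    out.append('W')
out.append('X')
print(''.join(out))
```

Execution trace: 'V' (try body) → 'P' (try body, no exception) → 'X' (after the try/except). Output: VPX

Answer: VPX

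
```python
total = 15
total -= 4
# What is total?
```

Trace:
`total = 15` → total = 15
`total -= 4` → total = 11
So total = 11

Answer: 11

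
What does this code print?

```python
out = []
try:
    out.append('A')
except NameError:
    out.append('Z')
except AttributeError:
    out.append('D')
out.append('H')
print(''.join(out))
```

Execution trace: 'A' (try body, no exception) → 'H' (after the try/except). Output: AH

Answer: AH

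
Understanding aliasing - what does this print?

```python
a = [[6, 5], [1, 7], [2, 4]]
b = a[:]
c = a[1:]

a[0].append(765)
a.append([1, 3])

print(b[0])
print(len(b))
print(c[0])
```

Key concept: slice with nested mutation.
Step by step:
`a = [[6, 5], [1, 7], [2, 4]]` → a = [[6, 5], [1, 7], [2, 4]]
`b = a[:]` → b = [[6, 5], [1, 7], [2, 4]]
`c = a[1:]` → c = [[1, 7], [2, 4]]
`a[0].append(765)` → a = [[6, 5, 765], [1, 7], [2, 4]]; b = [[6, 5, 765], [1, 7], [2, 4]]
`a.append([1, 3])` → a = [[6, 5, 765], [1, 7], [2, 4], [1, 3]]
`print(b[0])` → prints [6, 5, 765]
`print(len(b))` → prints 3
`print(c[0])` → prints [1, 7]

Answer:
[6, 5, 765]
3
[1, 7]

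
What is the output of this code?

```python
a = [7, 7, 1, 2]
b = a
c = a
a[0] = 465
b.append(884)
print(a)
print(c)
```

Key concept: multiple aliases.
Step by step:
`a = [7, 7, 1, 2]` → a = [7, 7, 1, 2]
`b = a` → b = [7, 7, 1, 2] (same object as a)
`c = a` → c = [7, 7, 1, 2] (same object as a, b)
`a[0] = 465` → a = [465, 7, 1, 2] (same object as b, c); b = [465, 7, 1, 2] (same object as a, c); c = [465, 7, 1, 2] (same object as a, b)
`b.append(884)` → a = [465, 7, 1, 2, 884] (same object as b, c); b = [465, 7, 1, 2, 884] (same object as a, c); c = [465, 7, 1, 2, 884] (same object as a, b)
`print(a)` → prints [465, 7, 1, 2, 884]
`print(c)` → prints [465, 7, 1, 2, 884]

Answer:
[465, 7, 1, 2, 884]
[465, 7, 1, 2, 884]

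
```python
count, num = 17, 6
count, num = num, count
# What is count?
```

Trace:
`count, num = 17, 6` → count = 17; num = 6
`count, num = num, count` → count = 6; num = 17
So count = 6

Answer: 6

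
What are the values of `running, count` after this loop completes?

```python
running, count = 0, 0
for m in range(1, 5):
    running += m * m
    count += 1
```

Sum of squares and count
`running, count` takes the values: (0, 0) → (1, 0) → (1, 1) → (5, 1) → (5, 2) → (14, 2) → (14, 3) → (30, 3) → (30, 4)

Answer: 30, 4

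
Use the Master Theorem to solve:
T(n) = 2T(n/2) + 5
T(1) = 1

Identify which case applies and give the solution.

a=2, b=2, f(n)=5. log_2(2) = 1. Since c=0 < 1, Case 1 applies: T(n) = Θ(n^log_b(a)) = O(n).

Answer: O(n) - Case 1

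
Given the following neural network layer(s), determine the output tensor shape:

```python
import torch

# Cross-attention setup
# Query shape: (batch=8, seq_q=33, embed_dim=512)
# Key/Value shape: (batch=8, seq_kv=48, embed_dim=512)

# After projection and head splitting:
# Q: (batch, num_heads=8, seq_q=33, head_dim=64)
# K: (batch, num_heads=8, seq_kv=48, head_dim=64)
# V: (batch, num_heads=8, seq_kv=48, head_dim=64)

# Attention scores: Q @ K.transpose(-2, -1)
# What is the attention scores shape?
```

Input: (8, 33, 512) -> Output: (8, 8, 33, 48)

Answer: (8, 8, 33, 48)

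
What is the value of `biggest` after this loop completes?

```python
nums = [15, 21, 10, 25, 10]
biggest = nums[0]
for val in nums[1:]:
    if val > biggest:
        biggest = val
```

Maximum of [15, 21, 10, 25, 10]
`biggest` takes the values: 15 → 21 → 25

Answer: 25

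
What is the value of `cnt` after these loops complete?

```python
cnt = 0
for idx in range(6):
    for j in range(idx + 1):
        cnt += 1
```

Triangle: 1 + 2 + ... + 6
`cnt` takes the values: 0 → 1 → 2 → 3 → 4 → 5 → 6 → 7 → 8 → 9 → 10 → 11 → 12 → 13 → 14 → 15 → 16 → 17 → 18 → 19 → 20 → 21

Answer: 21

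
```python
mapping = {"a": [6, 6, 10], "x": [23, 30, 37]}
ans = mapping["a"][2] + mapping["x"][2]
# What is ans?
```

Trace:
`mapping = {"a": [6, 6, 10], "x": [23, 30, 37]}` → mapping = {'a': [6, 6, 10], 'x': [23, 30, 37]}
`ans = mapping["a"][2] + mapping["x"][2]` → ans = 47
So ans = 47

Answer: 47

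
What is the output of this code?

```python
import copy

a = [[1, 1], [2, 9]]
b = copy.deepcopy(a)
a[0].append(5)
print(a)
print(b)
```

Key concept: deep copy is fully independent.
Step by step:
`a = [[1, 1], [2, 9]]` → a = [[1, 1], [2, 9]]
`b = copy.deepcopy(a)` → b = [[1, 1], [2, 9]]
`a[0].append(5)` → a = [[1, 1, 5], [2, 9]]
`print(a)` → prints [[1, 1, 5], [2, 9]]
`print(b)` → prints [[1, 1], [2, 9]]

Answer:
[[1, 1, 5], [2, 9]]
[[1, 1], [2, 9]]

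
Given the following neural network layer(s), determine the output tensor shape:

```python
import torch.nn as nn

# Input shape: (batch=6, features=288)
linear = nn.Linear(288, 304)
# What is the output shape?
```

Input: (6, 288) -> Output: (6, 304)

Answer: (6, 304)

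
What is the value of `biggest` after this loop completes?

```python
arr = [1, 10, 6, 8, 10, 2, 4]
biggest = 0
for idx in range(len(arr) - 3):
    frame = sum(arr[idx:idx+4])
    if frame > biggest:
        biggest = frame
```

Max sum of 4-element window in [1, 10, 6, 8, 10, 2, 4]
`biggest` takes the values: 0 → 25 → 34

Answer: 34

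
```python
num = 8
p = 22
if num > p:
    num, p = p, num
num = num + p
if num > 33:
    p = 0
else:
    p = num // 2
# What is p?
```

Trace:
`num = 8` → num = 8
`p = 22` → p = 22
`if num > p: ...` → num > p is False → no variable changes
`num = num + p` → num = 30
`if num > 33: ...` → num > 33 is False, take else branch → p = 15
So p = 15

Answer: 15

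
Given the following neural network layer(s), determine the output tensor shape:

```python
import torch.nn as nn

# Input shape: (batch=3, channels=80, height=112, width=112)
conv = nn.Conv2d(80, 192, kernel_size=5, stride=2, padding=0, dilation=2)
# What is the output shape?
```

Input: (3, 80, 112, 112) -> Output: (3, 192, 52, 52)

Answer: (3, 192, 52, 52)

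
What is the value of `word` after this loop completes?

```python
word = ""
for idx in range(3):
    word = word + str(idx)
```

Concatenate digits 0 to 2
`word` takes the values: "" → "0" → "01" → "012"

Answer: "012"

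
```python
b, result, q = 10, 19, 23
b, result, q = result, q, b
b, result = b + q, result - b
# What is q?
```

Trace:
`b, result, q = 10, 19, 23` → b = 10; result = 19; q = 23
`b, result, q = result, q, b` → b = 19; result = 23; q = 10
`b, result = b + q, result - b` → b = 29; result = 4
So q = 10

Answer: 10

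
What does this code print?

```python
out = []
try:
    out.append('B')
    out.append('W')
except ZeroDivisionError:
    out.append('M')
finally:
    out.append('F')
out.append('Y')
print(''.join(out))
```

Execution trace: 'B' (try body) → 'W' (try body, no exception) → 'F' (finally) → 'Y' (after the try/except). Output: BWFY

Answer: BWFY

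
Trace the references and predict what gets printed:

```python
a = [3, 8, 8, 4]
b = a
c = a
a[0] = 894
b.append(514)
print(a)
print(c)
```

Key concept: multiple aliases.
Step by step:
`a = [3, 8, 8, 4]` → a = [3, 8, 8, 4]
`b = a` → b = [3, 8, 8, 4] (same object as a)
`c = a` → c = [3, 8, 8, 4] (same object as a, b)
`a[0] = 894` → a = [894, 8, 8, 4] (same object as b, c); b = [894, 8, 8, 4] (same object as a, c); c = [894, 8, 8, 4] (same object as a, b)
`b.append(514)` → a = [894, 8, 8, 4, 514] (same object as b, c); b = [894, 8, 8, 4, 514] (same object as a, c); c = [894, 8, 8, 4, 514] (same object as a, b)
`print(a)` → prints [894, 8, 8, 4, 514]
`print(c)` → prints [894, 8, 8, 4, 514]

Answer:
[894, 8, 8, 4, 514]
[894, 8, 8, 4, 514]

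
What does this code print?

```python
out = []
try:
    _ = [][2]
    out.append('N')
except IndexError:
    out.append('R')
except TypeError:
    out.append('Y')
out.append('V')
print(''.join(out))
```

Execution trace: 'R' (except IndexError) → 'V' (after the try/except). Output: RV

Answer: RV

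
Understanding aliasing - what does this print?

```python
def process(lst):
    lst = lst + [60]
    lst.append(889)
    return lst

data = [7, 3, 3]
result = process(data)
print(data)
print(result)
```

Key concept: rebinding parameter vs mutation.
Step by step:
`data = [7, 3, 3]` → data = [7, 3, 3]
`result = process(data)` → result = [7, 3, 3, 60, 889]
`print(data)` → prints [7, 3, 3]
`print(result)` → prints [7, 3, 3, 60, 889]

Answer:
[7, 3, 3]
[7, 3, 3, 60, 889]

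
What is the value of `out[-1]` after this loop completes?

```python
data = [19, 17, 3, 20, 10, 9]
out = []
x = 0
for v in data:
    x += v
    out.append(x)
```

Cumulative sum ends at 78
`out` takes the values: [] → [19] → [19, 36] → [19, 36, 39] → [19, 36, 39, 59] → [19, 36, 39, 59, 69] → [19, 36, 39, 59, 69, 78]
So `out[-1]` = 78

Answer: 78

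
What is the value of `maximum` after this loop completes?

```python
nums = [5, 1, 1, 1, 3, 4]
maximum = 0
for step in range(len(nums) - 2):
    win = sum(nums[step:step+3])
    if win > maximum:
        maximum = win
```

Max sum of 3-element window in [5, 1, 1, 1, 3, 4]
`maximum` takes the values: 0 → 7 → 8

Answer: 8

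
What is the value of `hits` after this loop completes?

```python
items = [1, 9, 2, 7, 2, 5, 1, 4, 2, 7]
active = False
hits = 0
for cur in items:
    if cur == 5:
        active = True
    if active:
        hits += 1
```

Count elements after first 5 in [1, 9, 2, 7, 2, 5, 1, 4, 2, 7]
`hits` takes the values: 0 → 1 → 2 → 3 → 4 → 5

Answer: 5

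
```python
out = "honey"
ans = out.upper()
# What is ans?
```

Trace:
`out = "honey"` → out = 'honey'
`ans = out.upper()` → ans = 'HONEY'
So ans = 'HONEY'

Answer: 'HONEY'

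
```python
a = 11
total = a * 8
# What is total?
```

Trace:
`a = 11` → a = 11
`total = a * 8` → total = 88
So total = 88

Answer: 88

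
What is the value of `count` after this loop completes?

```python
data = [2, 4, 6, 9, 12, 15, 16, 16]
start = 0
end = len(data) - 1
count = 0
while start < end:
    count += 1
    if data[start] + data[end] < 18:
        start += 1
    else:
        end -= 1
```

Steps to find pair summing to 18
`count` takes the values: 0 → 1 → 2 → 3 → 4 → 5 → 6 → 7

Answer: 7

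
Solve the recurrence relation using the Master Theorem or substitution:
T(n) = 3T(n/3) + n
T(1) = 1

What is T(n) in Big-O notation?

By Master Theorem: a=3, b=3, f(n)=n. Since log_3(3) = 1 and f(n) = Θ(n^1), Case 2 applies. T(n) = O(n log n).

Answer: O(n log n)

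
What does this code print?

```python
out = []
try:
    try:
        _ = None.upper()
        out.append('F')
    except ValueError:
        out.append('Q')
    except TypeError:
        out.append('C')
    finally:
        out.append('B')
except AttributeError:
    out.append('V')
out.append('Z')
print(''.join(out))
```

Execution trace: 'B' (inner finally) → 'V' (outer except AttributeError) → 'Z' (after the try/except). Output: BVZ

Answer: BVZ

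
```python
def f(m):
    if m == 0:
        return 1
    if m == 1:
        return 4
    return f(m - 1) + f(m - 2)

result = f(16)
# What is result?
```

Build up from base cases: f(0)=1, f(1)=4, f(2)=5, f(3)=9, f(4)=14, f(5)=23, f(6)=37, ..., f(16)=4558

Answer: 4558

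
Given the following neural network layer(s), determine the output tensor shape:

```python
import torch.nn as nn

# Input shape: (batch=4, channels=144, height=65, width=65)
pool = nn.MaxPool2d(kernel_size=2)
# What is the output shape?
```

Input: (4, 144, 65, 65) -> Output: (4, 144, 32, 32)

Answer: (4, 144, 32, 32)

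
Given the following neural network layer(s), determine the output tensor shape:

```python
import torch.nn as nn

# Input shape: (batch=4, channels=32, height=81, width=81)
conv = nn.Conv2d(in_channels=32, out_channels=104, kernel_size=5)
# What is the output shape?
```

Input: (4, 32, 81, 81) -> Output: (4, 104, 77, 77)

Answer: (4, 104, 77, 77)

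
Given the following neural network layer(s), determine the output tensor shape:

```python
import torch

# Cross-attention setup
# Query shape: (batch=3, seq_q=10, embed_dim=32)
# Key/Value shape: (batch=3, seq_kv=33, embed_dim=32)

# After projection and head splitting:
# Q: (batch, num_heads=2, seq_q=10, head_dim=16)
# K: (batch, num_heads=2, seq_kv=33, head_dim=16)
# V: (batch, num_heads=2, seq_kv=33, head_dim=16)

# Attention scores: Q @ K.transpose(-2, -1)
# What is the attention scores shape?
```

Input: (3, 10, 32) -> Output: (3, 2, 10, 33)

Answer: (3, 2, 10, 33)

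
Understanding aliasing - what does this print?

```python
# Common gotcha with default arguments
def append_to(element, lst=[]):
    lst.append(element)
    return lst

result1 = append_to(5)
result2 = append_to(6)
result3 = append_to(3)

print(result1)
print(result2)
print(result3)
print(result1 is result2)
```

Key concept: mutable default argument gotcha.
Step by step:
`result1 = append_to(5)` → result1 = [5]
`result2 = append_to(6)` → result1 = [5, 6] (same object as result2); result2 = [5, 6] (same object as result1)
`result3 = append_to(3)` → result1 = [5, 6, 3] (same object as result2, result3); result2 = [5, 6, 3] (same object as result1, result3); result3 = [5, 6, 3] (same object as result1, result2)
`print(result1)` → prints [5, 6, 3]
`print(result2)` → prints [5, 6, 3]
`print(result3)` → prints [5, 6, 3]
`print(result1 is result2)` → prints True

Answer:
[5, 6, 3]
[5, 6, 3]
[5, 6, 3]
True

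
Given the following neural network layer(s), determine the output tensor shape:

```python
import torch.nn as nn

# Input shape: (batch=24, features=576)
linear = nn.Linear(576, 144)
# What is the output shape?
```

Input: (24, 576) -> Output: (24, 144)

Answer: (24, 144)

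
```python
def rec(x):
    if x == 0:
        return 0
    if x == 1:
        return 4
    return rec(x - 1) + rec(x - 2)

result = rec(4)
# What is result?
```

Build up from base cases: rec(0)=0, rec(1)=4, rec(2)=4, rec(3)=8, rec(4)=12

Answer: 12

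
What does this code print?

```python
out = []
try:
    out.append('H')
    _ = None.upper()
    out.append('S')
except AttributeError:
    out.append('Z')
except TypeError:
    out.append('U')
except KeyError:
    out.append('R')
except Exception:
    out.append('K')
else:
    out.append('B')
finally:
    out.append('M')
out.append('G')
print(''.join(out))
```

Execution trace: 'H' (try body) → 'Z' (except AttributeError) → 'M' (finally) → 'G' (after the try/except). Output: HZMG

Answer: HZMG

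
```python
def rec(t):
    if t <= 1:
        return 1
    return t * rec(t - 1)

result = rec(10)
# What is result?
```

rec(10) = 10 * 9 * 8 * 7 * 6 * 5 * 4 * 3 * 2 * 1 = 3628800

Answer: 3628800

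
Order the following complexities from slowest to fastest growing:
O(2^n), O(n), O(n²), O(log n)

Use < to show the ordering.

Ordered by growth rate: O(log n) < O(n) < O(n²) < O(2^n)

Answer: O(log n) < O(n) < O(n²) < O(2^n)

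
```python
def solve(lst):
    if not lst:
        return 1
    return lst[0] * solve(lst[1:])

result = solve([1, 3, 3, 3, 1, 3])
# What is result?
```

Product over [1, 3, 3, 3, 1, 3] = 1 * 3 * 3 * 3 * 1 * 3 = 81

Answer: 81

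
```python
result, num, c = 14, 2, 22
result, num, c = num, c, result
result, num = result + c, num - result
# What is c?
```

Trace:
`result, num, c = 14, 2, 22` → result = 14; num = 2; c = 22
`result, num, c = num, c, result` → result = 2; num = 22; c = 14
`result, num = result + c, num - result` → result = 16; num = 20
So c = 14

Answer: 14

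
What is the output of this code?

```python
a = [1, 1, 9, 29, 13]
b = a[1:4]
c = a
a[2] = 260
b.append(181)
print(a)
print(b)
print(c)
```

Key concept: slice vs alias.
Step by step:
`a = [1, 1, 9, 29, 13]` → a = [1, 1, 9, 29, 13]
`b = a[1:4]` → b = [1, 9, 29]
`c = a` → c = [1, 1, 9, 29, 13] (same object as a)
`a[2] = 260` → a = [1, 1, 260, 29, 13] (same object as c); c = [1, 1, 260, 29, 13] (same object as a)
`b.append(181)` → b = [1, 9, 29, 181]
`print(a)` → prints [1, 1, 260, 29, 13]
`print(b)` → prints [1, 9, 29, 181]
`print(c)` → prints [1, 1, 260, 29, 13]

Answer:
[1, 1, 260, 29, 13]
[1, 9, 29, 181]
[1, 1, 260, 29, 13]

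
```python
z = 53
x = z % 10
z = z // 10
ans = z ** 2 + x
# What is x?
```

Trace:
`z = 53` → z = 53
`x = z % 10` → x = 3
`z = z // 10` → z = 5
`ans = z ** 2 + x` → ans = 28
So x = 3

Answer: 3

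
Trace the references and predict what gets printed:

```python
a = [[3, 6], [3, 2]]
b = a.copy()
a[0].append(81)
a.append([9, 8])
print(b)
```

Key concept: shallow copy with nested lists.
Step by step:
`a = [[3, 6], [3, 2]]` → a = [[3, 6], [3, 2]]
`b = a.copy()` → b = [[3, 6], [3, 2]]
`a[0].append(81)` → a = [[3, 6, 81], [3, 2]]; b = [[3, 6, 81], [3, 2]]
`a.append([9, 8])` → a = [[3, 6, 81], [3, 2], [9, 8]]
`print(b)` → prints [[3, 6, 81], [3, 2]]

Answer: [[3, 6, 81], [3, 2]]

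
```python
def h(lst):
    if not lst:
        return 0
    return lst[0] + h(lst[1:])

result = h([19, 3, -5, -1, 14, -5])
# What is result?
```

19 + 3 + (-5) + (-1) + 14 + (-5) + 0 = 25

Answer: 25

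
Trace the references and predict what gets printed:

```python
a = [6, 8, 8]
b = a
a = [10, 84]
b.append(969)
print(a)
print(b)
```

Key concept: rebinding vs mutation: a is rebound to a new list, b still points at the original.
Step by step:
`a = [6, 8, 8]` → a = [6, 8, 8]
`b = a` → b = [6, 8, 8] (same object as a)
`a = [10, 84]` → a = [10, 84]
`b.append(969)` → b = [6, 8, 8, 969]
`print(a)` → prints [10, 84]
`print(b)` → prints [6, 8, 8, 969]

Answer:
[10, 84]
[6, 8, 8, 969]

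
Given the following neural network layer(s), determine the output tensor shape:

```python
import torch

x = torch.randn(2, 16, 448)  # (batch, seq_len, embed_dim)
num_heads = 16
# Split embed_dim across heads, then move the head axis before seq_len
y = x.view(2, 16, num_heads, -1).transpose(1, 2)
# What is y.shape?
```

Input: (2, 16, 448) -> head_dim = 448 // 16 = 28; after view: (2, 16, 16, 28) -> after transpose(1, 2): (2, 16, 16, 28) -> Output: (2, 16, 16, 28)

Answer: (2, 16, 16, 28)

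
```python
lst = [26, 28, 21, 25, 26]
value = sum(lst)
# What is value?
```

Trace:
`lst = [26, 28, 21, 25, 26]` → lst = [26, 28, 21, 25, 26]
`value = sum(lst)` → value = 126
So value = 126

Answer: 126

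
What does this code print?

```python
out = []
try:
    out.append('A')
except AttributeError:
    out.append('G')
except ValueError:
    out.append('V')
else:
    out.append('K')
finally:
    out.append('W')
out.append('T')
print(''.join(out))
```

Execution trace: 'A' (try body, no exception) → 'K' (else) → 'W' (finally) → 'T' (after the try/except). Output: AKWT

Answer: AKWT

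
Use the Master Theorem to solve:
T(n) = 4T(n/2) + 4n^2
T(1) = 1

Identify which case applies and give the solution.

a=4, b=2, f(n)=4n^2. log_2(4) = 2. Since c=2 = 2, Case 2 applies: T(n) = Θ(n^log_b(a) · log n) = O(n^2 log n).

Answer: O(n^2 log n) - Case 2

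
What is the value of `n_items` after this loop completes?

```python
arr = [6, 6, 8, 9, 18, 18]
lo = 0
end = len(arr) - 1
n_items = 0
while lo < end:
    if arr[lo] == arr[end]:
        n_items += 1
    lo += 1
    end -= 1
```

Count matching pairs from ends
`n_items` takes the values: 0

Answer: 0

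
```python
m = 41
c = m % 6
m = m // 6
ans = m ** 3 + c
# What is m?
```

Trace:
`m = 41` → m = 41
`c = m % 6` → c = 5
`m = m // 6` → m = 6
`ans = m ** 3 + c` → ans = 221
So m = 6

Answer: 6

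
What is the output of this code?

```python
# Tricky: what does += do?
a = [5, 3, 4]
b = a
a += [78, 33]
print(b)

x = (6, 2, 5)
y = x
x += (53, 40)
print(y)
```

Key concept: += behavior differs for mutable vs immutable.
Step by step:
`a = [5, 3, 4]` → a = [5, 3, 4]
`b = a` → b = [5, 3, 4] (same object as a)
`a += [78, 33]` → a = [5, 3, 4, 78, 33] (same object as b); b = [5, 3, 4, 78, 33] (same object as a)
`print(b)` → prints [5, 3, 4, 78, 33]
`x = (6, 2, 5)` → x = (6, 2, 5)
`y = x` → y = (6, 2, 5)
`x += (53, 40)` → x = (6, 2, 5, 53, 40)
`print(y)` → prints (6, 2, 5)

Answer:
[5, 3, 4, 78, 33]
(6, 2, 5)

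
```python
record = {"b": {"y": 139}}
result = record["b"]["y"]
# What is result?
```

Trace:
`record = {"b": {"y": 139}}` → record = {'b': {'y': 139}}
`result = record["b"]["y"]` → result = 139
So result = 139

Answer: 139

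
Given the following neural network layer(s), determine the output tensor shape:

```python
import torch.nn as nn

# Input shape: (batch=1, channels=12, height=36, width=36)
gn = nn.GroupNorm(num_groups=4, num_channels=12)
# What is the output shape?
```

Input: (1, 12, 36, 36) -> Output: (1, 12, 36, 36)

Answer: (1, 12, 36, 36)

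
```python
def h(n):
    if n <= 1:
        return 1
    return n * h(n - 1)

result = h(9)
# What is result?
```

h(9) = 9 * 8 * 7 * 6 * 5 * 4 * 3 * 2 * 1 = 362880

Answer: 362880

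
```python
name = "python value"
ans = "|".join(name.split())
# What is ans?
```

Trace:
`name = "python value"` → name = 'python value'
`ans = "|".join(name.split())` → ans = 'python|value'
So ans = 'python|value'

Answer: 'python|value'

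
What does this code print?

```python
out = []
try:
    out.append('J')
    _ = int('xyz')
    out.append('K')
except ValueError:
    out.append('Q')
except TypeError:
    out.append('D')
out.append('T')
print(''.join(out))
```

Execution trace: 'J' (try body) → 'Q' (except ValueError) → 'T' (after the try/except). Output: JQT

Answer: JQT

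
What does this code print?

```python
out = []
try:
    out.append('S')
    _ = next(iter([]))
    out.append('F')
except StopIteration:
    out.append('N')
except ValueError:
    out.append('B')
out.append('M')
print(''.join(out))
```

Execution trace: 'S' (try body) → 'N' (except StopIteration) → 'M' (after the try/except). Output: SNM

Answer: SNM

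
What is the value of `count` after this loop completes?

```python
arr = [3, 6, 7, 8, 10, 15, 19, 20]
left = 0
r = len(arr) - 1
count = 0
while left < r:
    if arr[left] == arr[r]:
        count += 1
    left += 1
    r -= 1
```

Count matching pairs from ends
`count` takes the values: 0

Answer: 0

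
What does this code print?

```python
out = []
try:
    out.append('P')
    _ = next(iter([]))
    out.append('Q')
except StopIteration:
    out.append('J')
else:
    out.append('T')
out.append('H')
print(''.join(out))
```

Execution trace: 'P' (try body) → 'J' (except StopIteration) → 'H' (after the try/except). Output: PJH

Answer: PJH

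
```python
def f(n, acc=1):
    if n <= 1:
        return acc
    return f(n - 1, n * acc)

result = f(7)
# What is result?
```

Accumulator trace (n, acc): (7, 1) -> (6, 7) -> (5, 42) -> (4, 210) -> (3, 840) -> (2, 2520) -> (1, 5040) -> return 5040

Answer: 5040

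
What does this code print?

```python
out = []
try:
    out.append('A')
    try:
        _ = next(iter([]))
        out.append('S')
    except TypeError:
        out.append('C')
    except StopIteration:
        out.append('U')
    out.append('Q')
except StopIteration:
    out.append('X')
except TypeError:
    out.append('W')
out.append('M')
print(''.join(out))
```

Execution trace: 'A' (try body) → 'U' (inner except StopIteration) → 'Q' (try body, no exception) → 'M' (after the try/except). Output: AUQM

Answer: AUQM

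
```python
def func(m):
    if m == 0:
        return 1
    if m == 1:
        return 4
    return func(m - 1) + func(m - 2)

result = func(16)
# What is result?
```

Build up from base cases: func(0)=1, func(1)=4, func(2)=5, func(3)=9, func(4)=14, func(5)=23, func(6)=37, ..., func(16)=4558

Answer: 4558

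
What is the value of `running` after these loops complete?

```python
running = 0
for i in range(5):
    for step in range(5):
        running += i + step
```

Sum of all i+step for i,step in 5x5
`running` takes the values: 0 → 1 → 3 → 6 → 10 → 11 → 13 → 16 → 20 → 25 → 27 → 30 → 34 → 39 → 45 → 48 → 52 → 57 → 63 → 70 → 74 → 79 → 85 → 92 → 100

Answer: 100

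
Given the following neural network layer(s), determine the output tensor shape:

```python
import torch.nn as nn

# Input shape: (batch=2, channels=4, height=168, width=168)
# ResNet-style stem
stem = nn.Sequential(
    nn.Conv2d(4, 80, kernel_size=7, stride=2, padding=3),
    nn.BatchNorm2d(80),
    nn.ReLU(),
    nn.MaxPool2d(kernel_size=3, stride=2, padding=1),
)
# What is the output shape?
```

Input: (2, 4, 168, 168) -> after Conv2d 7x7 stride=2: (2, 80, 84, 84) -> Output: (2, 80, 42, 42)

Answer: (2, 80, 42, 42)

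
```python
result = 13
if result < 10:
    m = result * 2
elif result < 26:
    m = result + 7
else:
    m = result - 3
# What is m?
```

Trace:
`result = 13` → result = 13
`if result < 10: ...` → result < 10 is False, result < 26 is True → m = 20
So m = 20

Answer: 20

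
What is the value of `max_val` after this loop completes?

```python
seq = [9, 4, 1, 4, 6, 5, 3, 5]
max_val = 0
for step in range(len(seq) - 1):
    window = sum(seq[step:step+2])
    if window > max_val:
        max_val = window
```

Max sum of 2-element window in [9, 4, 1, 4, 6, 5, 3, 5]
`max_val` takes the values: 0 → 13

Answer: 13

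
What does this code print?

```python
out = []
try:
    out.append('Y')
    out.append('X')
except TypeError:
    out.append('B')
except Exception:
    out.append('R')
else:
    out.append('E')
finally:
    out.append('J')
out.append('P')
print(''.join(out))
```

Execution trace: 'Y' (try body) → 'X' (try body, no exception) → 'E' (else) → 'J' (finally) → 'P' (after the try/except). Output: YXEJP

Answer: YXEJP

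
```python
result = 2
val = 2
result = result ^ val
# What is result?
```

Trace:
`result = 2` → result = 2
`val = 2` → val = 2
`result = result ^ val` → result = 0
So result = 0

Answer: 0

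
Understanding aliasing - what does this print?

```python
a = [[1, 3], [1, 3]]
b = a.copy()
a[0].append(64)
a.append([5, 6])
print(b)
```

Key concept: shallow copy with nested lists.
Step by step:
`a = [[1, 3], [1, 3]]` → a = [[1, 3], [1, 3]]
`b = a.copy()` → b = [[1, 3], [1, 3]]
`a[0].append(64)` → a = [[1, 3, 64], [1, 3]]; b = [[1, 3, 64], [1, 3]]
`a.append([5, 6])` → a = [[1, 3, 64], [1, 3], [5, 6]]
`print(b)` → prints [[1, 3, 64], [1, 3]]

Answer: [[1, 3, 64], [1, 3]]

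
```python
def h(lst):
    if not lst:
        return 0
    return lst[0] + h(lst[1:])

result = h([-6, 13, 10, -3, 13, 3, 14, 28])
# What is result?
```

(-6) + 13 + 10 + (-3) + 13 + 3 + 14 + 28 + 0 = 72

Answer: 72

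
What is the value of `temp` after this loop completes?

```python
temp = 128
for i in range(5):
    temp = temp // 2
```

Halve 5 times: 128 // 2^5 = 4
`temp` takes the values: 128 → 64 → 32 → 16 → 8 → 4

Answer: 4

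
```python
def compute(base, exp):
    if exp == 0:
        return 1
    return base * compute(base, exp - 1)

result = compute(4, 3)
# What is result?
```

compute(4, 3) = 4 * 4 * 4 = 64

Answer: 64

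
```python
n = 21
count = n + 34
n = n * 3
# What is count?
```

Trace:
`n = 21` → n = 21
`count = n + 34` → count = 55
`n = n * 3` → n = 63
So count = 55

Answer: 55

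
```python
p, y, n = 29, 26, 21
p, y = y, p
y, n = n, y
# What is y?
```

Trace:
`p, y, n = 29, 26, 21` → p = 29; y = 26; n = 21
`p, y = y, p` → p = 26; y = 29
`y, n = n, y` → y = 21; n = 29
So y = 21

Answer: 21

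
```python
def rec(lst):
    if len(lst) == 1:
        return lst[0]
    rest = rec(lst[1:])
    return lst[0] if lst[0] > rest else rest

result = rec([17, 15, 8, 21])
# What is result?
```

Recursive max over [17, 15, 8, 21] = 21

Answer: 21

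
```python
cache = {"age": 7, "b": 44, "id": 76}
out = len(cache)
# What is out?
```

Trace:
`cache = {"age": 7, "b": 44, "id": 76}` → cache = {'age': 7, 'b': 44, 'id': 76}
`out = len(cache)` → out = 3
So out = 3

Answer: 3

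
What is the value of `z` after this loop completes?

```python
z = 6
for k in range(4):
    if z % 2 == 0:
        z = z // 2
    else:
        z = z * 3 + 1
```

Collatz-style transformation from 6
`z` takes the values: 6 → 3 → 10 → 5 → 16

Answer: 16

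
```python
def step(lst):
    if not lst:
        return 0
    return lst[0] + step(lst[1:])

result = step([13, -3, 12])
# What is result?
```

13 + (-3) + 12 + 0 = 22

Answer: 22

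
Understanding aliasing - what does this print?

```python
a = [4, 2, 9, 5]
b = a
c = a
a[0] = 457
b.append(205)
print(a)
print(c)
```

Key concept: multiple aliases.
Step by step:
`a = [4, 2, 9, 5]` → a = [4, 2, 9, 5]
`b = a` → b = [4, 2, 9, 5] (same object as a)
`c = a` → c = [4, 2, 9, 5] (same object as a, b)
`a[0] = 457` → a = [457, 2, 9, 5] (same object as b, c); b = [457, 2, 9, 5] (same object as a, c); c = [457, 2, 9, 5] (same object as a, b)
`b.append(205)` → a = [457, 2, 9, 5, 205] (same object as b, c); b = [457, 2, 9, 5, 205] (same object as a, c); c = [457, 2, 9, 5, 205] (same object as a, b)
`print(a)` → prints [457, 2, 9, 5, 205]
`print(c)` → prints [457, 2, 9, 5, 205]

Answer:
[457, 2, 9, 5, 205]
[457, 2, 9, 5, 205]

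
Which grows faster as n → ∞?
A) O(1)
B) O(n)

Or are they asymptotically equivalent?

O(1) vs O(n): Higher order terms dominate.

Answer: B) O(n) grows faster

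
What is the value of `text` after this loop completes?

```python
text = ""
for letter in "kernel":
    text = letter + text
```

Reverse 'kernel'
`text` takes the values: "" → "k" → "ek" → "rek" → "nrek" → "enrek" → "lenrek"

Answer: "lenrek"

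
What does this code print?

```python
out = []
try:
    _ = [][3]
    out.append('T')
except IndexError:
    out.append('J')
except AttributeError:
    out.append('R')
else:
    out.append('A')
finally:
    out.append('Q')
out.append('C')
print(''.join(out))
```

Execution trace: 'J' (except IndexError) → 'Q' (finally) → 'C' (after the try/except). Output: JQC

Answer: JQC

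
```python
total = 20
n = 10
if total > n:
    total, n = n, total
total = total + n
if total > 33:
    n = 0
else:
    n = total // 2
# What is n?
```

Trace:
`total = 20` → total = 20
`n = 10` → n = 10
`if total > n: ...` → total > n is True → total = 10; n = 20
`total = total + n` → total = 30
`if total > 33: ...` → total > 33 is False, take else branch → n = 15
So n = 15

Answer: 15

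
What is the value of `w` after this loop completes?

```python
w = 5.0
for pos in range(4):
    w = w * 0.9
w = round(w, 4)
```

Exponential decay: 5.0 * 0.9^4
`w` takes the values: 5.0 → 4.5 → 4.05 → 3.645 → 3.2805

Answer: 3.2805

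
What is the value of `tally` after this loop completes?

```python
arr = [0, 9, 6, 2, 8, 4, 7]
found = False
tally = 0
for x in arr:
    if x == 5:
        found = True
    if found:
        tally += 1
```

Count elements after first 5 in [0, 9, 6, 2, 8, 4, 7]
`tally` takes the values: 0

Answer: 0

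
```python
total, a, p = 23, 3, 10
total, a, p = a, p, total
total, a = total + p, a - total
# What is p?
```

Trace:
`total, a, p = 23, 3, 10` → total = 23; a = 3; p = 10
`total, a, p = a, p, total` → total = 3; a = 10; p = 23
`total, a = total + p, a - total` → total = 26; a = 7
So p = 23

Answer: 23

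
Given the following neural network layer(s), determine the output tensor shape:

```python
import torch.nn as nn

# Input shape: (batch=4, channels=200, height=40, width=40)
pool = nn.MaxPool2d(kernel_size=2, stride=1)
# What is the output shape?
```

Input: (4, 200, 40, 40) -> Output: (4, 200, 39, 39)

Answer: (4, 200, 39, 39)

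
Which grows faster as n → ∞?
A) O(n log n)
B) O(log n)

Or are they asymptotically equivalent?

O(n log n) vs O(log n): Higher order terms dominate.

Answer: A) O(n log n) grows faster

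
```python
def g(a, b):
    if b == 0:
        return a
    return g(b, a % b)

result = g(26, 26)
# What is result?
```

g(26, 26) -> g(26, 0) -> 26

Answer: 26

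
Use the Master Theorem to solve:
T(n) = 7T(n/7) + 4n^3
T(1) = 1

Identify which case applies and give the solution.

a=7, b=7, f(n)=4n^3. log_7(7) = 1. Since c=3 > 1 and the regularity condition holds (7(n/7)^3 = (7/7^3)n^3 with 7/7^3 < 1), Case 3 applies: T(n) = Θ(f(n)) = O(n^3).

Answer: O(n^3) - Case 3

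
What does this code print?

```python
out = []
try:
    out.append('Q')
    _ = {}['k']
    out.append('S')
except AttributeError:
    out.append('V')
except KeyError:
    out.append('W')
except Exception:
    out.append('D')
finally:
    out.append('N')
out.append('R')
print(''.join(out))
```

Execution trace: 'Q' (try body) → 'W' (except KeyError) → 'N' (finally) → 'R' (after the try/except). Output: QWNR

Answer: QWNR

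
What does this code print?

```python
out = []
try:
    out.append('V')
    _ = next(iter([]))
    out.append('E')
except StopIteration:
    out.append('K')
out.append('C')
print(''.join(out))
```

Execution trace: 'V' (try body) → 'K' (except StopIteration) → 'C' (after the try/except). Output: VKC

Answer: VKC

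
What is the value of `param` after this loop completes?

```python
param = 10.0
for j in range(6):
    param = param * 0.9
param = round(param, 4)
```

Exponential decay: 10.0 * 0.9^6
`param` takes the values: 10.0 → 9.0 → 8.1 → 7.29 → 6.561 → 5.9049 → 5.31441 → 5.3144

Answer: 5.3144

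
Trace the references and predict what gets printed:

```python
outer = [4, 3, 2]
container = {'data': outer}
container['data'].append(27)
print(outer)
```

Key concept: dict holds reference to list.
Step by step:
`outer = [4, 3, 2]` → outer = [4, 3, 2]
`container = {'data': outer}` → container = {'data': [4, 3, 2]}
`container['data'].append(27)` → outer = [4, 3, 2, 27]; container = {'data': [4, 3, 2, 27]}
`print(outer)` → prints [4, 3, 2, 27]

Answer: [4, 3, 2, 27]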